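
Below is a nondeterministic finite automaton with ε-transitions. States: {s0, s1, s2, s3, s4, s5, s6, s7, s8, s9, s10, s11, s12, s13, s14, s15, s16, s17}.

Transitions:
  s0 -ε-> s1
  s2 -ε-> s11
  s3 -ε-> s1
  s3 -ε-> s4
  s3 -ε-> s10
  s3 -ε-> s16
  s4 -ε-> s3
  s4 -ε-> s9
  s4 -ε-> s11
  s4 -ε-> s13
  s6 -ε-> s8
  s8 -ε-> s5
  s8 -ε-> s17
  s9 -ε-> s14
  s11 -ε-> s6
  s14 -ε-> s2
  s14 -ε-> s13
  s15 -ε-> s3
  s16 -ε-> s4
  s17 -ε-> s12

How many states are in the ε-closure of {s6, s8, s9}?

10

Start with {s6, s8, s9}.
From s8 via ε: add s5, s17.
From s9 via ε: add s14.
From s14 via ε: add s2, s13.
From s17 via ε: add s12.
From s2 via ε: add s11.
ε-closure = {s2, s5, s6, s8, s9, s11, s12, s13, s14, s17}, which has 10 states.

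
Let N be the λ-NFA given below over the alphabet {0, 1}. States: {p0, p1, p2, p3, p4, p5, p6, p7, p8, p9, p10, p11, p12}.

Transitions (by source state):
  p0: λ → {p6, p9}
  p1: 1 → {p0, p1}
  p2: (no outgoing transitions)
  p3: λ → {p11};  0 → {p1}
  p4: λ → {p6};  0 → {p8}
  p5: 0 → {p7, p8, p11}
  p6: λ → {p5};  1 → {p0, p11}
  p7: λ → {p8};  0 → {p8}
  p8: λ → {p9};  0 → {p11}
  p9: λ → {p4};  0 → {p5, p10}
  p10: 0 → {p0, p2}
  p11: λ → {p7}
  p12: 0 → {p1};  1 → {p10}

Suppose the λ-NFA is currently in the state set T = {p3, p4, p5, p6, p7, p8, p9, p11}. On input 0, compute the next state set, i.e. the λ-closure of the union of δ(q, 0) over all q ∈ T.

{p1, p4, p5, p6, p7, p8, p9, p10, p11}

p3 on 0 → {p1}.
p4 on 0 → {p8}.
p5 on 0 → {p7, p8, p11}.
p7 on 0 → {p8}.
p8 on 0 → {p11}.
p9 on 0 → {p5, p10}.
No 0-transition from p6, p11.
Union after reading 0: {p1, p5, p7, p8, p10, p11}.
Now take the λ-closure:
From p8 via λ: add p9.
From p9 via λ: add p4.
From p4 via λ: add p6.
No new states can be added; the closed set is {p1, p4, p5, p6, p7, p8, p9, p10, p11}.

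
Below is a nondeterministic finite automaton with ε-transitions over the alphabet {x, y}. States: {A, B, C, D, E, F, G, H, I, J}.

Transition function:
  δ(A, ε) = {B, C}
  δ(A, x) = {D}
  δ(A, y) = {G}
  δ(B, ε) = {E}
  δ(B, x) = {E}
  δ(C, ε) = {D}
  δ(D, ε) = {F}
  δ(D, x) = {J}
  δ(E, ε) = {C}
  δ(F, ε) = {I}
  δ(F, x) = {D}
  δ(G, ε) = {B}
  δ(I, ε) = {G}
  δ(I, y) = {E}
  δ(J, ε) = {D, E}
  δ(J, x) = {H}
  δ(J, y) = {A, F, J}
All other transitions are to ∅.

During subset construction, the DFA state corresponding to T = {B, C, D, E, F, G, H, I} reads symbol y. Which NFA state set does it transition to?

I on y → {E}.
No y-transition from B, C, D, E, F, G, H.
Union after reading y: {E}.
Now take the ε-closure:
From E via ε: add C.
From C via ε: add D.
From D via ε: add F.
From F via ε: add I.
From I via ε: add G.
From G via ε: add B.
No new states can be added; the closed set is {B, C, D, E, F, G, I}.

{B, C, D, E, F, G, I}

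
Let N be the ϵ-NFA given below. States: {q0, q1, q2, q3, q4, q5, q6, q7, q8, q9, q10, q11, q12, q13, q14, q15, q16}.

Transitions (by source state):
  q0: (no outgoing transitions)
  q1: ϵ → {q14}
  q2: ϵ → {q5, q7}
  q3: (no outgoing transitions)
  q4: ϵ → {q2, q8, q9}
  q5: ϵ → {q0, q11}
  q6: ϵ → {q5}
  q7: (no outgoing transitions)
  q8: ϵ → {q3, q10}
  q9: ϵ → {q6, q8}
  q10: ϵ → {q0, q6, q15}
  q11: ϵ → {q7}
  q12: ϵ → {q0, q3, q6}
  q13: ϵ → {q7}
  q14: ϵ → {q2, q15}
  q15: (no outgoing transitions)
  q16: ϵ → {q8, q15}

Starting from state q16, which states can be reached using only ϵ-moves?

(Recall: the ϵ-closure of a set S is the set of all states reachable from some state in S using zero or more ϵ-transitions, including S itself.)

Start with {q16}.
From q16 via ϵ: add q8, q15.
From q8 via ϵ: add q3, q10.
From q10 via ϵ: add q0, q6.
From q6 via ϵ: add q5.
From q5 via ϵ: add q11.
From q11 via ϵ: add q7.
No new states can be added; the closed set is {q0, q3, q5, q6, q7, q8, q10, q11, q15, q16}.

{q0, q3, q5, q6, q7, q8, q10, q11, q15, q16}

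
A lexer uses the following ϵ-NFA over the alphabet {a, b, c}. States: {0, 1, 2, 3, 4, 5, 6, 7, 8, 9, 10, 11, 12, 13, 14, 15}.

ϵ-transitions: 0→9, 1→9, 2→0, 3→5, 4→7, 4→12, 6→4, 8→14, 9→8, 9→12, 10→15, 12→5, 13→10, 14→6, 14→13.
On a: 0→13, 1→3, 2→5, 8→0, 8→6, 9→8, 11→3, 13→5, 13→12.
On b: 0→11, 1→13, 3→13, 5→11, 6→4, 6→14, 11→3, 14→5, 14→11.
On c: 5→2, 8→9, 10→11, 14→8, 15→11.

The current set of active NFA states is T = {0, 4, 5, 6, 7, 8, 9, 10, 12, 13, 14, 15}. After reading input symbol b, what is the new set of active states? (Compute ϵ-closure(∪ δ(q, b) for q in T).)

0 on b → {11}.
5 on b → {11}.
6 on b → {4, 14}.
14 on b → {5, 11}.
No b-transition from 4, 7, 8, 9, 10, 12, 13, 15.
Union after reading b: {4, 5, 11, 14}.
Now take the ϵ-closure:
From 4 via ϵ: add 7, 12.
From 14 via ϵ: add 6, 13.
From 13 via ϵ: add 10.
From 10 via ϵ: add 15.
No new states can be added; the closed set is {4, 5, 6, 7, 10, 11, 12, 13, 14, 15}.

{4, 5, 6, 7, 10, 11, 12, 13, 14, 15}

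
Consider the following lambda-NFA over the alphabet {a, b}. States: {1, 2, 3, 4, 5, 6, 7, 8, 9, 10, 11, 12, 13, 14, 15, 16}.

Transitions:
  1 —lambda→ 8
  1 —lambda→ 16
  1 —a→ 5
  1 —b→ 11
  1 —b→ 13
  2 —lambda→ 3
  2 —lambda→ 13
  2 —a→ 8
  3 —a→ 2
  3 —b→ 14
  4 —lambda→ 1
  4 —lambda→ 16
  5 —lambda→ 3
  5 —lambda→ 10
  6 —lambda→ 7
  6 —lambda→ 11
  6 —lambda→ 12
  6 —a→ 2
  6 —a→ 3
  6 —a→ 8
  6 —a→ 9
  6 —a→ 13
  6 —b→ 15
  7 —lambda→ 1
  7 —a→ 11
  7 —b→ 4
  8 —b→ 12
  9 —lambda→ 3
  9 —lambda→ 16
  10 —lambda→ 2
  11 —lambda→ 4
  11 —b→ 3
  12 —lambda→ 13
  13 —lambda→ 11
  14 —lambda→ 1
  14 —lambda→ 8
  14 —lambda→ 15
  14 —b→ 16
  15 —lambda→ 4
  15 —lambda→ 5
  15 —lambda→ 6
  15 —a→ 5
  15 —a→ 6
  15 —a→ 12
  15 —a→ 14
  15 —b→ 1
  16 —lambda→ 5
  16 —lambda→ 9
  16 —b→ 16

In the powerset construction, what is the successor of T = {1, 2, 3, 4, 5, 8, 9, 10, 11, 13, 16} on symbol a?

{1, 2, 3, 4, 5, 8, 9, 10, 11, 13, 16}

1 on a → {5}.
2 on a → {8}.
3 on a → {2}.
No a-transition from 4, 5, 8, 9, 10, 11, 13, 16.
Union after reading a: {2, 5, 8}.
Now take the lambda-closure:
From 2 via lambda: add 3, 13.
From 5 via lambda: add 10.
From 13 via lambda: add 11.
From 11 via lambda: add 4.
From 4 via lambda: add 1, 16.
From 16 via lambda: add 9.
No new states can be added; the closed set is {1, 2, 3, 4, 5, 8, 9, 10, 11, 13, 16}.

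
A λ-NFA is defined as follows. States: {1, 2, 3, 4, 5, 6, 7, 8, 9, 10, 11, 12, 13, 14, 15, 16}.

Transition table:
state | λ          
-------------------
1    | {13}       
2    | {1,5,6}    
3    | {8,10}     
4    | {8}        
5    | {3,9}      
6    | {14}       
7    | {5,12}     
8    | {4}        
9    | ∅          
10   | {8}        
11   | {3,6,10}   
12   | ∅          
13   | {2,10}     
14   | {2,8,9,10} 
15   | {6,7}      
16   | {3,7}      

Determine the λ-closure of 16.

{3, 4, 5, 7, 8, 9, 10, 12, 16}

Start with {16}.
From 16 via λ: add 3, 7.
From 3 via λ: add 8, 10.
From 7 via λ: add 5, 12.
From 5 via λ: add 9.
From 8 via λ: add 4.
No new states can be added; the closed set is {3, 4, 5, 7, 8, 9, 10, 12, 16}.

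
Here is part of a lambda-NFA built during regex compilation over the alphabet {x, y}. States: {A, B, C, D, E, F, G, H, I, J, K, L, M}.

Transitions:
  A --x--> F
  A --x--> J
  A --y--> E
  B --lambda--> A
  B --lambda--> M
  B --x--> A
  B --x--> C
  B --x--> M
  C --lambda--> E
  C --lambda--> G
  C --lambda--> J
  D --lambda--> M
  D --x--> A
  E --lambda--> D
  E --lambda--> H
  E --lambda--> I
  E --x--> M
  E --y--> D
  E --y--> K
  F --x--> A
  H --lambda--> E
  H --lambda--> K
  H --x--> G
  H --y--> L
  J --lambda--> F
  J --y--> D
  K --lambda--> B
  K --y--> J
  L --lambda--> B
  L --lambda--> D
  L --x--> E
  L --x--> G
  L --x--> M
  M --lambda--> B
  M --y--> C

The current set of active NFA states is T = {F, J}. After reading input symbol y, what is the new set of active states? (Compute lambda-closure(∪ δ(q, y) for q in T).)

J on y → {D}.
No y-transition from F.
Union after reading y: {D}.
Now take the lambda-closure:
From D via lambda: add M.
From M via lambda: add B.
From B via lambda: add A.
No new states can be added; the closed set is {A, B, D, M}.

{A, B, D, M}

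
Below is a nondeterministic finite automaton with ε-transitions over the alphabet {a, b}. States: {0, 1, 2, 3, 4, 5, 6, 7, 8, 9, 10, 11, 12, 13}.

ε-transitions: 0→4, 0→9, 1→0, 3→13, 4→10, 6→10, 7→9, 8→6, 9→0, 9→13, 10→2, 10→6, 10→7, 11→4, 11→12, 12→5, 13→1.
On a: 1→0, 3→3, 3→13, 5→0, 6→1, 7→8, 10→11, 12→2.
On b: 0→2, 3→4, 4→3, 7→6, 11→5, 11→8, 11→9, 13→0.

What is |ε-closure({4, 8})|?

10

Start with {4, 8}.
From 4 via ε: add 10.
From 8 via ε: add 6.
From 10 via ε: add 2, 7.
From 7 via ε: add 9.
From 9 via ε: add 0, 13.
From 13 via ε: add 1.
ε-closure = {0, 1, 2, 4, 6, 7, 8, 9, 10, 13}, which has 10 states.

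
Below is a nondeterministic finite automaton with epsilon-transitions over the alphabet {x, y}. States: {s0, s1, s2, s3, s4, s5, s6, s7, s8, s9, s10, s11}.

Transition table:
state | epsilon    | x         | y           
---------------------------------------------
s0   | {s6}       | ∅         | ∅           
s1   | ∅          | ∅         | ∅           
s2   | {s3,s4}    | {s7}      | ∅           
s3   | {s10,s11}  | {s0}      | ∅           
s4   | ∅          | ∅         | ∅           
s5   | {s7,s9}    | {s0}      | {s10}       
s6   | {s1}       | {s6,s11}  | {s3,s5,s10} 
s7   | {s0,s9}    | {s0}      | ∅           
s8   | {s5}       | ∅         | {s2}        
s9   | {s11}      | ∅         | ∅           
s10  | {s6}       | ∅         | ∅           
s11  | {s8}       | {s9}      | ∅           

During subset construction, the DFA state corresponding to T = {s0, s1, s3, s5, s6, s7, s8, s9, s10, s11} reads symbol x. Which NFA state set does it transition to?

s3 on x → {s0}.
s5 on x → {s0}.
s6 on x → {s6, s11}.
s7 on x → {s0}.
s11 on x → {s9}.
No x-transition from s0, s1, s8, s9, s10.
Union after reading x: {s0, s6, s9, s11}.
Now take the epsilon-closure:
From s6 via epsilon: add s1.
From s11 via epsilon: add s8.
From s8 via epsilon: add s5.
From s5 via epsilon: add s7.
No new states can be added; the closed set is {s0, s1, s5, s6, s7, s8, s9, s11}.

{s0, s1, s5, s6, s7, s8, s9, s11}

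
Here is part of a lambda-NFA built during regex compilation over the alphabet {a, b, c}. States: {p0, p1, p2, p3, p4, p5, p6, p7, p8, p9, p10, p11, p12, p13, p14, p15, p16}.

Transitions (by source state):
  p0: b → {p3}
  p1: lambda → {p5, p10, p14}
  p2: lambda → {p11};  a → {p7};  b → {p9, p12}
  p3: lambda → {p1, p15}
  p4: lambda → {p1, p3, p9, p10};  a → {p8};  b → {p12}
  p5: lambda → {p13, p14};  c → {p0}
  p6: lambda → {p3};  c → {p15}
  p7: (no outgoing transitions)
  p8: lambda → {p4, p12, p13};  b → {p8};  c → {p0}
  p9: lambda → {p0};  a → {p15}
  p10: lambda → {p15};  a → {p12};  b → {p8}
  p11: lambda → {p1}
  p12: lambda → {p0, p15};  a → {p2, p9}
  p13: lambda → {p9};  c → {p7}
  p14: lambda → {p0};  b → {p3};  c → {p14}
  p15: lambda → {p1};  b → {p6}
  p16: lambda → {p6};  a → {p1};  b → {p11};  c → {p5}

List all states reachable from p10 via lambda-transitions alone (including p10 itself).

{p0, p1, p5, p9, p10, p13, p14, p15}

Start with {p10}.
From p10 via lambda: add p15.
From p15 via lambda: add p1.
From p1 via lambda: add p5, p14.
From p5 via lambda: add p13.
From p14 via lambda: add p0.
From p13 via lambda: add p9.
No new states can be added; the closed set is {p0, p1, p5, p9, p10, p13, p14, p15}.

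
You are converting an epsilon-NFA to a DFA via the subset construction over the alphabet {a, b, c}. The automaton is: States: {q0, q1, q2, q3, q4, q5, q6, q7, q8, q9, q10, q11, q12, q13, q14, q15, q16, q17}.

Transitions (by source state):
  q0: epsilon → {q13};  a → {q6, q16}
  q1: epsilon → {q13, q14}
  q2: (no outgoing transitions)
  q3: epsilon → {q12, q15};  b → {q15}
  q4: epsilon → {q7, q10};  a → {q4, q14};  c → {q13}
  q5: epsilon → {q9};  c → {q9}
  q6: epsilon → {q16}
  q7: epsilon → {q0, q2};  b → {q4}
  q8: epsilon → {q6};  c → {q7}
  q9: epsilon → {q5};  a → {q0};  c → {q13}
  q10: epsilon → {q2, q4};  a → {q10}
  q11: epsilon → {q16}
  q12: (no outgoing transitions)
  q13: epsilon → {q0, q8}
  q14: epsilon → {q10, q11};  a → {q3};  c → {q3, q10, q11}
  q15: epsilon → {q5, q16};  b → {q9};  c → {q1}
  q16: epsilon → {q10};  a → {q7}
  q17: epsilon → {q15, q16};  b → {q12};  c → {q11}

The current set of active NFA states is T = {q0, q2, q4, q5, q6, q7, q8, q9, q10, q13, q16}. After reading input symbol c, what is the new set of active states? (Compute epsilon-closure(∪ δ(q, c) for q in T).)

{q0, q2, q4, q5, q6, q7, q8, q9, q10, q13, q16}

q4 on c → {q13}.
q5 on c → {q9}.
q8 on c → {q7}.
q9 on c → {q13}.
No c-transition from q0, q2, q6, q7, q10, q13, q16.
Union after reading c: {q7, q9, q13}.
Now take the epsilon-closure:
From q7 via epsilon: add q0, q2.
From q9 via epsilon: add q5.
From q13 via epsilon: add q8.
From q8 via epsilon: add q6.
From q6 via epsilon: add q16.
From q16 via epsilon: add q10.
From q10 via epsilon: add q4.
No new states can be added; the closed set is {q0, q2, q4, q5, q6, q7, q8, q9, q10, q13, q16}.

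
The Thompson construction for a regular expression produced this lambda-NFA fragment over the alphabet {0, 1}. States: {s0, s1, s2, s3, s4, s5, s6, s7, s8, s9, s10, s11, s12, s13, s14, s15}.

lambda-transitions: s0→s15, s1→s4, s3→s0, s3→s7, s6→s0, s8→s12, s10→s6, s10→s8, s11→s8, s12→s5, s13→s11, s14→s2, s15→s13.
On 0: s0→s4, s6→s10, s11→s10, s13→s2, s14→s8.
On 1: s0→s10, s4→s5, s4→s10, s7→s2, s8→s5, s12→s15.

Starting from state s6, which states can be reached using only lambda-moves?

Start with {s6}.
From s6 via lambda: add s0.
From s0 via lambda: add s15.
From s15 via lambda: add s13.
From s13 via lambda: add s11.
From s11 via lambda: add s8.
From s8 via lambda: add s12.
From s12 via lambda: add s5.
No new states can be added; the closed set is {s0, s5, s6, s8, s11, s12, s13, s15}.

{s0, s5, s6, s8, s11, s12, s13, s15}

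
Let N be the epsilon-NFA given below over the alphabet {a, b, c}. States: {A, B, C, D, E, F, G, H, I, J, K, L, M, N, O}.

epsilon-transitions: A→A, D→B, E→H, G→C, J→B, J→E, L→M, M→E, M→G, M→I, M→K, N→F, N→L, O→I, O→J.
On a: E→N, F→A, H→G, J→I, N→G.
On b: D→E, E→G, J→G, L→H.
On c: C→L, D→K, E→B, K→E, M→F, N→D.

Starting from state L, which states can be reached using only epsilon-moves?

Start with {L}.
From L via epsilon: add M.
From M via epsilon: add E, G, I, K.
From E via epsilon: add H.
From G via epsilon: add C.
No new states can be added; the closed set is {C, E, G, H, I, K, L, M}.

{C, E, G, H, I, K, L, M}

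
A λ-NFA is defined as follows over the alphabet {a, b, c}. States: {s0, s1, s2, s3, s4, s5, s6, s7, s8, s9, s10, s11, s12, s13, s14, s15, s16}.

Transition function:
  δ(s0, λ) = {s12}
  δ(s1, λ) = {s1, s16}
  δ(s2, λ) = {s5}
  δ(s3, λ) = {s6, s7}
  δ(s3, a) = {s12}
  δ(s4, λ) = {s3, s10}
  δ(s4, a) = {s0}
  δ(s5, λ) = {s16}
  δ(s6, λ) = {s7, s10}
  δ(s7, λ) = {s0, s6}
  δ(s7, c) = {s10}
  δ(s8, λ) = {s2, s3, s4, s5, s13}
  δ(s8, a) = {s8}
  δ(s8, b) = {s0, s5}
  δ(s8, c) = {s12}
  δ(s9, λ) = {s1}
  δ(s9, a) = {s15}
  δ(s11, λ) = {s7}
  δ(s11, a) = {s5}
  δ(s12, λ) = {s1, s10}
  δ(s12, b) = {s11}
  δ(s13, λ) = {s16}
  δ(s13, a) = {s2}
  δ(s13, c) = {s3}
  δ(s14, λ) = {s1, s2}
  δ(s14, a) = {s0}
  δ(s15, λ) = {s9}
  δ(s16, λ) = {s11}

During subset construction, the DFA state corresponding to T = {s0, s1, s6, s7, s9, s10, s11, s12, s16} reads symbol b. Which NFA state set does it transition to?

{s0, s1, s6, s7, s10, s11, s12, s16}

s12 on b → {s11}.
No b-transition from s0, s1, s6, s7, s9, s10, s11, s16.
Union after reading b: {s11}.
Now take the λ-closure:
From s11 via λ: add s7.
From s7 via λ: add s0, s6.
From s0 via λ: add s12.
From s6 via λ: add s10.
From s12 via λ: add s1.
From s1 via λ: add s16.
No new states can be added; the closed set is {s0, s1, s6, s7, s10, s11, s12, s16}.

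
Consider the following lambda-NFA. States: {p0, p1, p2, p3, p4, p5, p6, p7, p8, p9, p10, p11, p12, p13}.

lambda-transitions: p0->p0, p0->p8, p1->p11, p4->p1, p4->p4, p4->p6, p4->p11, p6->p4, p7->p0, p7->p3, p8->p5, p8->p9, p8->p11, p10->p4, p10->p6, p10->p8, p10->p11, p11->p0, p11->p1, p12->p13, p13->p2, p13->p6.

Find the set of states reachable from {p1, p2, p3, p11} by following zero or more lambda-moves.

Start with {p1, p2, p3, p11}.
From p11 via lambda: add p0.
From p0 via lambda: add p8.
From p8 via lambda: add p5, p9.
No new states can be added; the closed set is {p0, p1, p2, p3, p5, p8, p9, p11}.

{p0, p1, p2, p3, p5, p8, p9, p11}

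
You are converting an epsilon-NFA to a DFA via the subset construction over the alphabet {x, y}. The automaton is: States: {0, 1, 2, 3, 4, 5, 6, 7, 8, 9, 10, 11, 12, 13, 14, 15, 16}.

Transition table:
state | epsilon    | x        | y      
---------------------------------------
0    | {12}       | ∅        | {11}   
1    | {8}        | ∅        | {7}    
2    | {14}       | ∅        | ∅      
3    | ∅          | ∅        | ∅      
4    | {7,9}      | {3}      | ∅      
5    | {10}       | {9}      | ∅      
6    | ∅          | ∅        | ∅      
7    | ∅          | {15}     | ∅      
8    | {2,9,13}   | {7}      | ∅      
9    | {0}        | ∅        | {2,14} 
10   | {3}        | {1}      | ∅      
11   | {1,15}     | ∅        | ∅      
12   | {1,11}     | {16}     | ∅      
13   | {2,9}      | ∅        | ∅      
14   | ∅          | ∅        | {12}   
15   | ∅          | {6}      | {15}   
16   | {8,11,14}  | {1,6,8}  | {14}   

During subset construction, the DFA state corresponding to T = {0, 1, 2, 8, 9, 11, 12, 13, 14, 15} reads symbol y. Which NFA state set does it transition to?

0 on y → {11}.
1 on y → {7}.
9 on y → {2, 14}.
14 on y → {12}.
15 on y → {15}.
No y-transition from 2, 8, 11, 12, 13.
Union after reading y: {2, 7, 11, 12, 14, 15}.
Now take the epsilon-closure:
From 11 via epsilon: add 1.
From 1 via epsilon: add 8.
From 8 via epsilon: add 9, 13.
From 9 via epsilon: add 0.
No new states can be added; the closed set is {0, 1, 2, 7, 8, 9, 11, 12, 13, 14, 15}.

{0, 1, 2, 7, 8, 9, 11, 12, 13, 14, 15}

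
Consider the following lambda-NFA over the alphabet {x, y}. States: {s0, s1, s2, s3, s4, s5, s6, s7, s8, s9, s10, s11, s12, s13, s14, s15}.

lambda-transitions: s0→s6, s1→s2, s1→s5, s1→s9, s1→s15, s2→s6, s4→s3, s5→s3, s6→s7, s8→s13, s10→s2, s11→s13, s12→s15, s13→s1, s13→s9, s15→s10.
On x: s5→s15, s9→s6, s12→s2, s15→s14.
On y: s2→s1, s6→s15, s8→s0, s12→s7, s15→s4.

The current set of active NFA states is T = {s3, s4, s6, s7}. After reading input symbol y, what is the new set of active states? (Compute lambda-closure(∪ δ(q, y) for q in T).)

s6 on y → {s15}.
No y-transition from s3, s4, s7.
Union after reading y: {s15}.
Now take the lambda-closure:
From s15 via lambda: add s10.
From s10 via lambda: add s2.
From s2 via lambda: add s6.
From s6 via lambda: add s7.
No new states can be added; the closed set is {s2, s6, s7, s10, s15}.

{s2, s6, s7, s10, s15}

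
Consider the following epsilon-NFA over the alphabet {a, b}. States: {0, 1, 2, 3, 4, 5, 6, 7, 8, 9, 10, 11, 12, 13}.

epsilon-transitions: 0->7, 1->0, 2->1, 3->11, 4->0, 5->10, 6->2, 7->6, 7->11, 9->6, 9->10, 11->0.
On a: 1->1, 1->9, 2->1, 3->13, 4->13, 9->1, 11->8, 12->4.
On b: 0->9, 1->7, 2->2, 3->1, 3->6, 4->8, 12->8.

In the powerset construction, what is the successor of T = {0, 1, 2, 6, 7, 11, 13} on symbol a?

{0, 1, 2, 6, 7, 8, 9, 10, 11}

1 on a → {1, 9}.
2 on a → {1}.
11 on a → {8}.
No a-transition from 0, 6, 7, 13.
Union after reading a: {1, 8, 9}.
Now take the epsilon-closure:
From 1 via epsilon: add 0.
From 9 via epsilon: add 6, 10.
From 0 via epsilon: add 7.
From 6 via epsilon: add 2.
From 7 via epsilon: add 11.
No new states can be added; the closed set is {0, 1, 2, 6, 7, 8, 9, 10, 11}.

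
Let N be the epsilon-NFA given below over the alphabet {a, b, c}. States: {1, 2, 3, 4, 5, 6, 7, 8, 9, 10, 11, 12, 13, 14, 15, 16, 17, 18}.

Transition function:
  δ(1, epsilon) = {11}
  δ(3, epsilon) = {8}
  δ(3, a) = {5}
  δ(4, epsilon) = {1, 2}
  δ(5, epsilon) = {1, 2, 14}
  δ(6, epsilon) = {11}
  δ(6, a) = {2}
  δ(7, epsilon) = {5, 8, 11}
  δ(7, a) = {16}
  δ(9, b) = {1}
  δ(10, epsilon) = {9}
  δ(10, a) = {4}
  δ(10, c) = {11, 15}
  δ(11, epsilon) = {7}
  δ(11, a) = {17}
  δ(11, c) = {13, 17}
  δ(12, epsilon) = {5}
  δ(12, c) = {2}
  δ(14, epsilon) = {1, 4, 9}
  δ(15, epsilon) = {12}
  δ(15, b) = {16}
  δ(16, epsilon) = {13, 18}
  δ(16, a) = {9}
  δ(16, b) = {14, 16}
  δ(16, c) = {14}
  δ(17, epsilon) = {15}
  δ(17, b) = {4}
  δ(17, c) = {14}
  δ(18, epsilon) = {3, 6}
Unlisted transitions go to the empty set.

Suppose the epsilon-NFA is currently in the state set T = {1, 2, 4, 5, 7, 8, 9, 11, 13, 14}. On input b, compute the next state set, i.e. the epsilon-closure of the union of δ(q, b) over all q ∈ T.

{1, 2, 4, 5, 7, 8, 9, 11, 14}

9 on b → {1}.
No b-transition from 1, 2, 4, 5, 7, 8, 11, 13, 14.
Union after reading b: {1}.
Now take the epsilon-closure:
From 1 via epsilon: add 11.
From 11 via epsilon: add 7.
From 7 via epsilon: add 5, 8.
From 5 via epsilon: add 2, 14.
From 14 via epsilon: add 4, 9.
No new states can be added; the closed set is {1, 2, 4, 5, 7, 8, 9, 11, 14}.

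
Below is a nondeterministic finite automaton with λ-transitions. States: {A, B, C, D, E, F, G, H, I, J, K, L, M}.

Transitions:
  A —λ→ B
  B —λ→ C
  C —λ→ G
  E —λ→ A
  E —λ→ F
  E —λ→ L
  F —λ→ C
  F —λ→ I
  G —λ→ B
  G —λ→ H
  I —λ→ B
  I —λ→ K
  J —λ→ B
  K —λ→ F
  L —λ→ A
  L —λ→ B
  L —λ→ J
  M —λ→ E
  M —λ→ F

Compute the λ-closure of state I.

{B, C, F, G, H, I, K}

Start with {I}.
From I via λ: add B, K.
From B via λ: add C.
From K via λ: add F.
From C via λ: add G.
From G via λ: add H.
No new states can be added; the closed set is {B, C, F, G, H, I, K}.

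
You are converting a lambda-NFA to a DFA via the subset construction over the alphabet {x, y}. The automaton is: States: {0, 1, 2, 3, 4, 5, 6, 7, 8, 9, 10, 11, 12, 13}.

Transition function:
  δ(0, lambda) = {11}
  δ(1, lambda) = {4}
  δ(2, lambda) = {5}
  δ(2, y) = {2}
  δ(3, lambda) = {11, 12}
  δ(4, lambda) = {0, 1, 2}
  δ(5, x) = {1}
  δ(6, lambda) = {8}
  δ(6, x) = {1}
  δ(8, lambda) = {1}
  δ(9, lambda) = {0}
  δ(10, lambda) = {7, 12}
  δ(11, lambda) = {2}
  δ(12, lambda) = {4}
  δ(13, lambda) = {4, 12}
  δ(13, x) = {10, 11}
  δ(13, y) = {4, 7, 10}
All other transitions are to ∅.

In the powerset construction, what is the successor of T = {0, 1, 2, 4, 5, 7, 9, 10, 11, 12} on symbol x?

5 on x → {1}.
No x-transition from 0, 1, 2, 4, 7, 9, 10, 11, 12.
Union after reading x: {1}.
Now take the lambda-closure:
From 1 via lambda: add 4.
From 4 via lambda: add 0, 2.
From 0 via lambda: add 11.
From 2 via lambda: add 5.
No new states can be added; the closed set is {0, 1, 2, 4, 5, 11}.

{0, 1, 2, 4, 5, 11}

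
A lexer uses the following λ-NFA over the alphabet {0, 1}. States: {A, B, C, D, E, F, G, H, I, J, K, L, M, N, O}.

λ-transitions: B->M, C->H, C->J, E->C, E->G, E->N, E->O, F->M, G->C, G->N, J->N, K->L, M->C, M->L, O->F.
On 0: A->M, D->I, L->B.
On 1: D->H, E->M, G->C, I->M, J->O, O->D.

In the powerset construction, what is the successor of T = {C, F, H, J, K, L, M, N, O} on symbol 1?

{C, D, F, H, J, L, M, N, O}

J on 1 → {O}.
O on 1 → {D}.
No 1-transition from C, F, H, K, L, M, N.
Union after reading 1: {D, O}.
Now take the λ-closure:
From O via λ: add F.
From F via λ: add M.
From M via λ: add C, L.
From C via λ: add H, J.
From J via λ: add N.
No new states can be added; the closed set is {C, D, F, H, J, L, M, N, O}.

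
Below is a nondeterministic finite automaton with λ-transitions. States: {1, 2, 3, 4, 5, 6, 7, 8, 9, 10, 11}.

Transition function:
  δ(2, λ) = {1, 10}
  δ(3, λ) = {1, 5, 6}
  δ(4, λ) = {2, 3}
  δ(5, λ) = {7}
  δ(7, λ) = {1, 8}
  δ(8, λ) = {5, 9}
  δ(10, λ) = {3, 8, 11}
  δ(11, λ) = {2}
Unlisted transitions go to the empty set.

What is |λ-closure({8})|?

5

Start with {8}.
From 8 via λ: add 5, 9.
From 5 via λ: add 7.
From 7 via λ: add 1.
λ-closure = {1, 5, 7, 8, 9}, which has 5 states.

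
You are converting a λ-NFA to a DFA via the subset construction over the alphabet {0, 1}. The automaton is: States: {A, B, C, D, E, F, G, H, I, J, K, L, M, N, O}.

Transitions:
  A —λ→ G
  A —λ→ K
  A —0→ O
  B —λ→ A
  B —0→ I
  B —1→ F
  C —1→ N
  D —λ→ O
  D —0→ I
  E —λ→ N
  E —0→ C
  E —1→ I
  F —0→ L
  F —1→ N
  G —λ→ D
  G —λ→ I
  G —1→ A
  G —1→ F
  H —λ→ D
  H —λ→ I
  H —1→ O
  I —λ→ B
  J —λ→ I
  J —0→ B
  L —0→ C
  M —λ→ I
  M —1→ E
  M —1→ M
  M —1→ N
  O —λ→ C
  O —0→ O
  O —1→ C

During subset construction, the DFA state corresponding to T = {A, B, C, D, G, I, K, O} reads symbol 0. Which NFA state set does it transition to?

A on 0 → {O}.
B on 0 → {I}.
D on 0 → {I}.
O on 0 → {O}.
No 0-transition from C, G, I, K.
Union after reading 0: {I, O}.
Now take the λ-closure:
From I via λ: add B.
From O via λ: add C.
From B via λ: add A.
From A via λ: add G, K.
From G via λ: add D.
No new states can be added; the closed set is {A, B, C, D, G, I, K, O}.

{A, B, C, D, G, I, K, O}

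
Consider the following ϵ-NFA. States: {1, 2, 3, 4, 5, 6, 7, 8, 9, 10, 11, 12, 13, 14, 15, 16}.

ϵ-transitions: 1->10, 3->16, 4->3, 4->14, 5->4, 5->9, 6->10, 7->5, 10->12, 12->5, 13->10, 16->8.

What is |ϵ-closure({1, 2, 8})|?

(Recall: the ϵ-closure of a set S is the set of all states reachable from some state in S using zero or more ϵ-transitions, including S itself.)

Start with {1, 2, 8}.
From 1 via ϵ: add 10.
From 10 via ϵ: add 12.
From 12 via ϵ: add 5.
From 5 via ϵ: add 4, 9.
From 4 via ϵ: add 3, 14.
From 3 via ϵ: add 16.
ϵ-closure = {1, 2, 3, 4, 5, 8, 9, 10, 12, 14, 16}, which has 11 states.

11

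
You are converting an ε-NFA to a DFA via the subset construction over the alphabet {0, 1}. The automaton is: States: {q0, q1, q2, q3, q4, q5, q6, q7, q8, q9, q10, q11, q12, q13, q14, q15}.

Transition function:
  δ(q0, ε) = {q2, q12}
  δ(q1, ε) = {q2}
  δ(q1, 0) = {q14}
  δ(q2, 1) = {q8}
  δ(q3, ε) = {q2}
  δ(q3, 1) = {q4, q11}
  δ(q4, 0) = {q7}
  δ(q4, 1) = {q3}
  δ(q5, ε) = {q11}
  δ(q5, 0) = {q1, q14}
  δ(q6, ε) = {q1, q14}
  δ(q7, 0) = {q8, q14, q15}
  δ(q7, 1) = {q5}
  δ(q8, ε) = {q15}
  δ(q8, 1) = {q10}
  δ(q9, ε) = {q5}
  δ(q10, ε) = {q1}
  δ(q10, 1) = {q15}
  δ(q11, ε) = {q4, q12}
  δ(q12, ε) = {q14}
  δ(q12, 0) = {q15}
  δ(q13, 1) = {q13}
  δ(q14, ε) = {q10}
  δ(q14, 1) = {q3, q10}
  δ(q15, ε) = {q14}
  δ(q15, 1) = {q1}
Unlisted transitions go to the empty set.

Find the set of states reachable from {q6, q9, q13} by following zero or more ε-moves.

{q1, q2, q4, q5, q6, q9, q10, q11, q12, q13, q14}

Start with {q6, q9, q13}.
From q6 via ε: add q1, q14.
From q9 via ε: add q5.
From q1 via ε: add q2.
From q5 via ε: add q11.
From q14 via ε: add q10.
From q11 via ε: add q4, q12.
No new states can be added; the closed set is {q1, q2, q4, q5, q6, q9, q10, q11, q12, q13, q14}.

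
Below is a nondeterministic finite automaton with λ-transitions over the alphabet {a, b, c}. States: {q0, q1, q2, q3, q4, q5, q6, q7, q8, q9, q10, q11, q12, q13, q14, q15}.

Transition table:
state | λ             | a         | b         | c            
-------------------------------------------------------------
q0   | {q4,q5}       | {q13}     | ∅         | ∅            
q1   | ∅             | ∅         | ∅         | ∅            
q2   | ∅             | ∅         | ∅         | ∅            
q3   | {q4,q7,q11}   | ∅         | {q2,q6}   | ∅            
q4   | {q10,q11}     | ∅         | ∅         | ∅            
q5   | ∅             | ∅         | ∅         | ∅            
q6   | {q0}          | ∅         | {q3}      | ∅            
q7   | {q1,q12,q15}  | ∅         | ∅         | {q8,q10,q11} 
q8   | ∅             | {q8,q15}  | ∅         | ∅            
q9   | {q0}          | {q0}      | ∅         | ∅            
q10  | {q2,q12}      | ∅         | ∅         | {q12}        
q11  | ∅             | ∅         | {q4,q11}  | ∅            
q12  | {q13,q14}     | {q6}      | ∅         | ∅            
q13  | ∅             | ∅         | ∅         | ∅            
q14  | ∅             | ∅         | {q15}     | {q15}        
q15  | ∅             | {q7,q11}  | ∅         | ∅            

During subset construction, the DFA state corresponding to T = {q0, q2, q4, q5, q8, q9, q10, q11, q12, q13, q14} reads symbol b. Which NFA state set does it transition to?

{q2, q4, q10, q11, q12, q13, q14, q15}

q11 on b → {q4, q11}.
q14 on b → {q15}.
No b-transition from q0, q2, q4, q5, q8, q9, q10, q12, q13.
Union after reading b: {q4, q11, q15}.
Now take the λ-closure:
From q4 via λ: add q10.
From q10 via λ: add q2, q12.
From q12 via λ: add q13, q14.
No new states can be added; the closed set is {q2, q4, q10, q11, q12, q13, q14, q15}.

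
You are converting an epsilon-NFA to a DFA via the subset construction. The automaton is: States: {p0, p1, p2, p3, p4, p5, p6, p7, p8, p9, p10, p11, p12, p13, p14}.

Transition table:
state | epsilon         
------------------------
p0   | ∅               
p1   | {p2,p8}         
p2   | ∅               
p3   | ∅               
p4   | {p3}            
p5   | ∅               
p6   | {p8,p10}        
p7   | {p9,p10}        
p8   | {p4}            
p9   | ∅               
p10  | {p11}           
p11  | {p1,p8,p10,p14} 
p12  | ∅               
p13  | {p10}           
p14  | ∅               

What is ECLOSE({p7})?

{p1, p2, p3, p4, p7, p8, p9, p10, p11, p14}

Start with {p7}.
From p7 via epsilon: add p9, p10.
From p10 via epsilon: add p11.
From p11 via epsilon: add p1, p8, p14.
From p1 via epsilon: add p2.
From p8 via epsilon: add p4.
From p4 via epsilon: add p3.
No new states can be added; the closed set is {p1, p2, p3, p4, p7, p8, p9, p10, p11, p14}.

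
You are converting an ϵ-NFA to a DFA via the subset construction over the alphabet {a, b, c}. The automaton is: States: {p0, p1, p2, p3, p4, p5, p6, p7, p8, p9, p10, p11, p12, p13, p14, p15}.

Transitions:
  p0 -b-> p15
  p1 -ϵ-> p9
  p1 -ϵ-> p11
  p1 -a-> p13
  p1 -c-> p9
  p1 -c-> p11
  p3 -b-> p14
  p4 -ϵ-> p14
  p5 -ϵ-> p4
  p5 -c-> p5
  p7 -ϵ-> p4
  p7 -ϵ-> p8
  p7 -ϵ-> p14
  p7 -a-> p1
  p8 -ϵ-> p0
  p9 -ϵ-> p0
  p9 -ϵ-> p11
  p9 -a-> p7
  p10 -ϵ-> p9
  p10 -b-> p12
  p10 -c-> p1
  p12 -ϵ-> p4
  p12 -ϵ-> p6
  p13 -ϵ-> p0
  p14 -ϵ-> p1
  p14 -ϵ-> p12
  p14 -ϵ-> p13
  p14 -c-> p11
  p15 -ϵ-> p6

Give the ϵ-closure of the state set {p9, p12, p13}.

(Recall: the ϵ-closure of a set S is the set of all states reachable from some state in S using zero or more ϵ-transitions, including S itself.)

Start with {p9, p12, p13}.
From p9 via ϵ: add p0, p11.
From p12 via ϵ: add p4, p6.
From p4 via ϵ: add p14.
From p14 via ϵ: add p1.
No new states can be added; the closed set is {p0, p1, p4, p6, p9, p11, p12, p13, p14}.

{p0, p1, p4, p6, p9, p11, p12, p13, p14}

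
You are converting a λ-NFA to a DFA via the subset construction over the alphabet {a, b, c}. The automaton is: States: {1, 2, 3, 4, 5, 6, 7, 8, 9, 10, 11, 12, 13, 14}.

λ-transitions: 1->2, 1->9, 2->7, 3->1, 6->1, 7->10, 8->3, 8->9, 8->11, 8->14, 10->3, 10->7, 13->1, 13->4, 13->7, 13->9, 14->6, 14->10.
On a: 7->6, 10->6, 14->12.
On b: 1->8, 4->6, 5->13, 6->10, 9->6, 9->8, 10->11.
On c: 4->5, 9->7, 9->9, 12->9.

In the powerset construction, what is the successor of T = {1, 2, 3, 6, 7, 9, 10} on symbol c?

{1, 2, 3, 7, 9, 10}

9 on c → {7, 9}.
No c-transition from 1, 2, 3, 6, 7, 10.
Union after reading c: {7, 9}.
Now take the λ-closure:
From 7 via λ: add 10.
From 10 via λ: add 3.
From 3 via λ: add 1.
From 1 via λ: add 2.
No new states can be added; the closed set is {1, 2, 3, 7, 9, 10}.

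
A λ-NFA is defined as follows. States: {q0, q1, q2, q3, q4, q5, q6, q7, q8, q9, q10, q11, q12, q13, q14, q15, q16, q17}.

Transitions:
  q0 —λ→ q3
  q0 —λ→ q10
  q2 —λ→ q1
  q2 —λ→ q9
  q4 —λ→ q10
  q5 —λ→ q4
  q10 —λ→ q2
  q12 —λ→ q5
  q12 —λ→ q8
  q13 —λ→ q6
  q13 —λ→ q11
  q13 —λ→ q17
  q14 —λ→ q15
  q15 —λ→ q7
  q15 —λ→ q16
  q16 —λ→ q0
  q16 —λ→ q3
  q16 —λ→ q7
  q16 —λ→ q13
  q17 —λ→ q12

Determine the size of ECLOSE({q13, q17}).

Start with {q13, q17}.
From q13 via λ: add q6, q11.
From q17 via λ: add q12.
From q12 via λ: add q5, q8.
From q5 via λ: add q4.
From q4 via λ: add q10.
From q10 via λ: add q2.
From q2 via λ: add q1, q9.
λ-closure = {q1, q2, q4, q5, q6, q8, q9, q10, q11, q12, q13, q17}, which has 12 states.

12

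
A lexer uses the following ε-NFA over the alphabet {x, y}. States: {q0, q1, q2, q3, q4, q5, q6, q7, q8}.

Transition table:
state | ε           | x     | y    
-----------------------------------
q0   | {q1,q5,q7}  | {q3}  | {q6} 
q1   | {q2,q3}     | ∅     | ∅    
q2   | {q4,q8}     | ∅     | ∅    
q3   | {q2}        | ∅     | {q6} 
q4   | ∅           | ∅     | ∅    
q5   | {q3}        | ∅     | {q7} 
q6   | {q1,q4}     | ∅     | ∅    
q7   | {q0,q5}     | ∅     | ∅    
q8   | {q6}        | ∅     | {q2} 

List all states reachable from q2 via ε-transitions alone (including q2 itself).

Start with {q2}.
From q2 via ε: add q4, q8.
From q8 via ε: add q6.
From q6 via ε: add q1.
From q1 via ε: add q3.
No new states can be added; the closed set is {q1, q2, q3, q4, q6, q8}.

{q1, q2, q3, q4, q6, q8}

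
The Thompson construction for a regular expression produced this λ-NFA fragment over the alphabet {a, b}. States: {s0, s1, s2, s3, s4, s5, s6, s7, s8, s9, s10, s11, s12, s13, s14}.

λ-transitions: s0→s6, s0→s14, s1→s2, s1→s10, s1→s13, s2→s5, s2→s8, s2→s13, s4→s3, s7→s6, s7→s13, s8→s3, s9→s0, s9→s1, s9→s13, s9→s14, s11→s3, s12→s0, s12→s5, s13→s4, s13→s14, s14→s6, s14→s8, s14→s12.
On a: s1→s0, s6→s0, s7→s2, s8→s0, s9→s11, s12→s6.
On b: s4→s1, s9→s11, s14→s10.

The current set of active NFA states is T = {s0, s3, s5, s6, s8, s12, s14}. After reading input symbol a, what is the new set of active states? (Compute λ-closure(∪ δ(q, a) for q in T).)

{s0, s3, s5, s6, s8, s12, s14}

s6 on a → {s0}.
s8 on a → {s0}.
s12 on a → {s6}.
No a-transition from s0, s3, s5, s14.
Union after reading a: {s0, s6}.
Now take the λ-closure:
From s0 via λ: add s14.
From s14 via λ: add s8, s12.
From s8 via λ: add s3.
From s12 via λ: add s5.
No new states can be added; the closed set is {s0, s3, s5, s6, s8, s12, s14}.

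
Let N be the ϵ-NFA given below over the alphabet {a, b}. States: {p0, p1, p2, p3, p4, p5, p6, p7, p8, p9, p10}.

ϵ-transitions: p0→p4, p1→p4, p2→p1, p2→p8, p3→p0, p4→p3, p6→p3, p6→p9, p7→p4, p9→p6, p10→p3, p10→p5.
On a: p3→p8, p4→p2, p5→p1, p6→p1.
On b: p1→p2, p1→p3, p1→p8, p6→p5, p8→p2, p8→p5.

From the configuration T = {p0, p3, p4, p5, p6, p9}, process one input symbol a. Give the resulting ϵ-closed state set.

p3 on a → {p8}.
p4 on a → {p2}.
p5 on a → {p1}.
p6 on a → {p1}.
No a-transition from p0, p9.
Union after reading a: {p1, p2, p8}.
Now take the ϵ-closure:
From p1 via ϵ: add p4.
From p4 via ϵ: add p3.
From p3 via ϵ: add p0.
No new states can be added; the closed set is {p0, p1, p2, p3, p4, p8}.

{p0, p1, p2, p3, p4, p8}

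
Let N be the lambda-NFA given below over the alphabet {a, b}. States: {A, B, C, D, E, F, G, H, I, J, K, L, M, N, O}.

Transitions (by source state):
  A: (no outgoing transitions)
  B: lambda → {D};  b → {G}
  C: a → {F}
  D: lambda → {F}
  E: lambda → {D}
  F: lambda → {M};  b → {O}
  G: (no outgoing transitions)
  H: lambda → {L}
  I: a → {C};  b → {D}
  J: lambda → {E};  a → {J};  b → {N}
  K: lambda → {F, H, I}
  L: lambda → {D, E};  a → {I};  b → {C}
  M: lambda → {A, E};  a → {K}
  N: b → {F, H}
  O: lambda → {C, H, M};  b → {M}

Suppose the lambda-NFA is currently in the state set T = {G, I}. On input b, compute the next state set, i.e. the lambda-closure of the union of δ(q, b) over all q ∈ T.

I on b → {D}.
No b-transition from G.
Union after reading b: {D}.
Now take the lambda-closure:
From D via lambda: add F.
From F via lambda: add M.
From M via lambda: add A, E.
No new states can be added; the closed set is {A, D, E, F, M}.

{A, D, E, F, M}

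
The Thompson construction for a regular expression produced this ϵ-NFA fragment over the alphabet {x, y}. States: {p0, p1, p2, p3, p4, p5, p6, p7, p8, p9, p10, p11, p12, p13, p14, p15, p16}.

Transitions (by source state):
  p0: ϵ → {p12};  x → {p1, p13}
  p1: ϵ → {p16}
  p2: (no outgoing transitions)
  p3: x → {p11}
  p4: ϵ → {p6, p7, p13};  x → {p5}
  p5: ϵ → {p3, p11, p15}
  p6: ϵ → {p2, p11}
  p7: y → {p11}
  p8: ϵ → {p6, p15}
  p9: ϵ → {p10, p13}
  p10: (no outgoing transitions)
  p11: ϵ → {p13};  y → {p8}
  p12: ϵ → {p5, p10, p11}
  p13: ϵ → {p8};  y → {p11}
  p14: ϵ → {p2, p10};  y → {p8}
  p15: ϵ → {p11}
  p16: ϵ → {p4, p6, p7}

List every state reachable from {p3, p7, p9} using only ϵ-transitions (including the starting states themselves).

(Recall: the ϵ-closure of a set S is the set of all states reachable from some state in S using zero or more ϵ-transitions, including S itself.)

Start with {p3, p7, p9}.
From p9 via ϵ: add p10, p13.
From p13 via ϵ: add p8.
From p8 via ϵ: add p6, p15.
From p6 via ϵ: add p2, p11.
No new states can be added; the closed set is {p2, p3, p6, p7, p8, p9, p10, p11, p13, p15}.

{p2, p3, p6, p7, p8, p9, p10, p11, p13, p15}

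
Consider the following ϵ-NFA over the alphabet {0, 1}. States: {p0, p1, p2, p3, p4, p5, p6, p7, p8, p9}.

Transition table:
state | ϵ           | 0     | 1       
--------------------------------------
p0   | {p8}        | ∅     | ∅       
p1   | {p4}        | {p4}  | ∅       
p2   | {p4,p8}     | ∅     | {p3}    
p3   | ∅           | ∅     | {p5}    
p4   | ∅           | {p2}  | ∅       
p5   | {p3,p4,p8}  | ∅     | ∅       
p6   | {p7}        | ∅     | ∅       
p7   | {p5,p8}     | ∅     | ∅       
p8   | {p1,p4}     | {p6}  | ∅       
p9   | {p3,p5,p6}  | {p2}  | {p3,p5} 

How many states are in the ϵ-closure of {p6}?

7

Start with {p6}.
From p6 via ϵ: add p7.
From p7 via ϵ: add p5, p8.
From p5 via ϵ: add p3, p4.
From p8 via ϵ: add p1.
ϵ-closure = {p1, p3, p4, p5, p6, p7, p8}, which has 7 states.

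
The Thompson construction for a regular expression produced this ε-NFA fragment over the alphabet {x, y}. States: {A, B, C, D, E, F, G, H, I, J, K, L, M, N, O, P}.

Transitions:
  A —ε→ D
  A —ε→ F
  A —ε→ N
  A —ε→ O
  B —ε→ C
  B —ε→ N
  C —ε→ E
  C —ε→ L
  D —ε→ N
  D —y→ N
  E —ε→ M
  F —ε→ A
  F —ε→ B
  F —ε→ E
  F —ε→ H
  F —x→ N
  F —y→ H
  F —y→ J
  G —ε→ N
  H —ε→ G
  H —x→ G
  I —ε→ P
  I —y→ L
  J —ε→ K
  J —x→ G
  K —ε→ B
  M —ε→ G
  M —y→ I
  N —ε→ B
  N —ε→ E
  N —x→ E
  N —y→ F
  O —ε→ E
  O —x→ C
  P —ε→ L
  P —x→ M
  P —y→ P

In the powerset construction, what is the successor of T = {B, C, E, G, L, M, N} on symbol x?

N on x → {E}.
No x-transition from B, C, E, G, L, M.
Union after reading x: {E}.
Now take the ε-closure:
From E via ε: add M.
From M via ε: add G.
From G via ε: add N.
From N via ε: add B.
From B via ε: add C.
From C via ε: add L.
No new states can be added; the closed set is {B, C, E, G, L, M, N}.

{B, C, E, G, L, M, N}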